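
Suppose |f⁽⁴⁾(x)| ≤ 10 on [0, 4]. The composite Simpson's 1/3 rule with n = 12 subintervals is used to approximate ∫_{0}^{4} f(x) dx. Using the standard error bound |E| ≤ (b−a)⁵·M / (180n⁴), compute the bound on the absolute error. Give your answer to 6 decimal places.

0.002743

|E| ≤ (4)⁵·10 / (180·12⁴) = 10240/3732480 = 0.002743.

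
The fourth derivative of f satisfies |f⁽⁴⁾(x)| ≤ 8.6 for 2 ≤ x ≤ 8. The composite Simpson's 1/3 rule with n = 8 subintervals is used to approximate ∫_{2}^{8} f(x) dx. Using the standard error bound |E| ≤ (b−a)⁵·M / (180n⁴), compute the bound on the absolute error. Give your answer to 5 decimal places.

0.09070

|E| ≤ (6)⁵·8.6 / (180·8⁴) = 66873.6/737280 = 0.09070.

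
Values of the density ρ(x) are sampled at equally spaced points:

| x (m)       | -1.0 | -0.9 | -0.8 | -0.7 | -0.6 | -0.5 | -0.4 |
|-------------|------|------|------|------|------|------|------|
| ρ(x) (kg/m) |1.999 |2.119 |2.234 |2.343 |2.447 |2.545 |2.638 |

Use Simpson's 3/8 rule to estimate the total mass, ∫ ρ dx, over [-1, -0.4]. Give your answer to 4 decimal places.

1.4009

h = 0.1, n = 6.
(3h/8)·[y₀ + 3y₁ + 3y₂ + 2y₃ + 3y₄ + 3y₅ + y₆] = 0.0375·(37.358) = 1.4009.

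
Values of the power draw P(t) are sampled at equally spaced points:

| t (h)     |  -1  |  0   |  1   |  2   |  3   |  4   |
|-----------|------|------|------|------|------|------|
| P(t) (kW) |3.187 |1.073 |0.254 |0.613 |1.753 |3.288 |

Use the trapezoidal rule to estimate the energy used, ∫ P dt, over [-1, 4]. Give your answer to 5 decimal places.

h = 1, n = 5.
(h/2)·[y₀ + 2y₁ + 2y₂ + 2y₃ + 2y₄ + y₅] = 0.5·(13.861) = 6.93050.

6.93050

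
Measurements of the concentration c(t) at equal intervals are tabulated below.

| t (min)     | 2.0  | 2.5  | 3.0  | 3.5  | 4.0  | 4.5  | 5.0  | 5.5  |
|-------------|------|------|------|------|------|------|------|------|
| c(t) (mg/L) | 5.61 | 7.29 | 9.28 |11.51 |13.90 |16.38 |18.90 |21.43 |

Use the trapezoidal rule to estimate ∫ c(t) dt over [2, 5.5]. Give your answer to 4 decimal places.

h = 0.5, n = 7.
(h/2)·[y₀ + 2y₁ + 2y₂ + 2y₃ + 2y₄ + 2y₅ + 2y₆ + y₇] = 0.25·(181.56) = 45.3900.

45.3900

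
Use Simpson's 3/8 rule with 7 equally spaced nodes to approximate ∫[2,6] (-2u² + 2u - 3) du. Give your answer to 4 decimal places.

-118.6667

h = (6 − 2)/6 = 0.666667.
Nodes u₀,…,u₆ = 2, 2.666667, 3.333333, 4, 4.666667, 5.333333, 6.
f(u) = -2u² + 2u - 3: f₀=-7, f₁=-11.888889, f₂=-18.555556, f₃=-27, f₄=-37.222222, f₅=-49.222222, f₆=-63.
(3h/8)·[f₀ + 3f₁ + 3f₂ + 2f₃ + 3f₄ + 3f₅ + f₆] = 0.25·(-474.666667) = -118.6667.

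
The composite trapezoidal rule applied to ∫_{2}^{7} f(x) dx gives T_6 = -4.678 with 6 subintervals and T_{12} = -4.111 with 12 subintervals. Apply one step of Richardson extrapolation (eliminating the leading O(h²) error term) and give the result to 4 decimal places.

-3.9220

R = (4·T_{12} − T_6) / 3 = (4·(-4.111) − (-4.678))/3 = (-11.766)/3 = -3.9220.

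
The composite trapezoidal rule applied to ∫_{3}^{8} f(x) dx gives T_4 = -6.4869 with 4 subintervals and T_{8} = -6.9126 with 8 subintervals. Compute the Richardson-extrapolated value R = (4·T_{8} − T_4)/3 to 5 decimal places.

-7.05450

R = (4·T_{8} − T_4) / 3 = (4·(-6.9126) − (-6.4869))/3 = (-21.1635)/3 = -7.05450.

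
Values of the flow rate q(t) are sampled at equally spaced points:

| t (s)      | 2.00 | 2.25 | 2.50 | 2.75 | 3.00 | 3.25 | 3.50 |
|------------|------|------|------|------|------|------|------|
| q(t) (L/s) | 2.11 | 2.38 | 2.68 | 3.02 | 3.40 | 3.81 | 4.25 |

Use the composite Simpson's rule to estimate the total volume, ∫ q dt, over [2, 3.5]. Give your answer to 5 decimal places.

4.61333

h = 0.25, n = 6.
(h/3)·[y₀ + 4y₁ + 2y₂ + 4y₃ + 2y₄ + 4y₅ + y₆] = 0.083333·(55.36) = 4.61333.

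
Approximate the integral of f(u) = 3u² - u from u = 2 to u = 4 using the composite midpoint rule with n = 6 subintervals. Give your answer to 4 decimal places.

h = (4 − 2)/6 = 0.333333.
Midpoints m₁,…,m₆ = 2.166667, 2.5, 2.833333, 3.166667, 3.5, 3.833333.
f(m₁)=11.916667, f(m₂)=16.25, f(m₃)=21.25, f(m₄)=26.916667, f(m₅)=33.25, f(m₆)=40.25.
h·[f(m₁) + f(m₂) + f(m₃) + f(m₄) + f(m₅) + f(m₆)] = 0.333333·(149.833333) = 49.9444.

49.9444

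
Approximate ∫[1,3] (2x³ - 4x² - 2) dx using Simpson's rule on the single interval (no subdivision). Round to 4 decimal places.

S = (b−a)/6 · [f(1) + 4f(2) + f(3)] = 0.333333·[(-4) + 4·(-2) + 16] = 1.3333.

1.3333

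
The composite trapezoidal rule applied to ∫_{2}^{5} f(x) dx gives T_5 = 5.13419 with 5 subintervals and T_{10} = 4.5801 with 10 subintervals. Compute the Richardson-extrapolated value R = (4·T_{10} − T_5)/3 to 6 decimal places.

R = (4·T_{10} − T_5) / 3 = (4·4.5801 − 5.13419)/3 = (13.18621)/3 = 4.395403.

4.395403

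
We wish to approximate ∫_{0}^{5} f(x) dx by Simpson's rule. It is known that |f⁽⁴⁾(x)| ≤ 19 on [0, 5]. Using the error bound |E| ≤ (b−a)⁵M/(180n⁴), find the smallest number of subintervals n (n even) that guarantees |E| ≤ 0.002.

22

Need 59375/(180n⁴) ≤ 0.002.
n⁴ ≥ 59375/(180·0.002) = 164931 ⇒ n ≥ 20.1523, so the smallest even n is 22. (n must be even for Simpson's rule.)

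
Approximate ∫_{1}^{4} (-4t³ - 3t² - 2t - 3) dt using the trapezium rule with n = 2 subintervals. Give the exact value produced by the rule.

h = (4 − 1)/2 = 1.5.
Nodes t₀,…,t₂ = 1, 2.5, 4.
f(t) = -4t³ - 3t² - 2t - 3: f₀=-12, f₁=-89.25, f₂=-315.
(h/2)·[f₀ + 2f₁ + f₂] = 0.75·(-505.5) = -379.125.

-379.125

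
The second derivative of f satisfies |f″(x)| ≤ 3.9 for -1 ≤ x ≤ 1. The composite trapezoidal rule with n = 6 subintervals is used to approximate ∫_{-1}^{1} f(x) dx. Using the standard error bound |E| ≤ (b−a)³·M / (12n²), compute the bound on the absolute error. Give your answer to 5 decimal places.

0.07222

|E| ≤ (2)³·3.9 / (12·6²) = 31.2/432 = 0.07222.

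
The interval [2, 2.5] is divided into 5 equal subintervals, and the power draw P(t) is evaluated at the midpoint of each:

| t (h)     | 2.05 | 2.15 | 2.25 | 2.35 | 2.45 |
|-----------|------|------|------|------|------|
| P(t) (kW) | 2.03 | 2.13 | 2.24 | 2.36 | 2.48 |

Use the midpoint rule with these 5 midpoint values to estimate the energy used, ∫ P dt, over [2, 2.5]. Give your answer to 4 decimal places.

h = 0.1, n = 5.
h·[y(m₁) + y(m₂) + y(m₃) + y(m₄) + y(m₅)] = 0.1·(11.24) = 1.1240.

1.1240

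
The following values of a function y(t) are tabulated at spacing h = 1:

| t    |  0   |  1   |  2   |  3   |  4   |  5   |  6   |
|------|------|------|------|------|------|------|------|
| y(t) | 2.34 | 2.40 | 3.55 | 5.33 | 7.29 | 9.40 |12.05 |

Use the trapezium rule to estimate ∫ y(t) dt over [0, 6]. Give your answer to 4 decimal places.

35.1650

h = 1, n = 6.
(h/2)·[y₀ + 2y₁ + 2y₂ + 2y₃ + 2y₄ + 2y₅ + y₆] = 0.5·(70.33) = 35.1650.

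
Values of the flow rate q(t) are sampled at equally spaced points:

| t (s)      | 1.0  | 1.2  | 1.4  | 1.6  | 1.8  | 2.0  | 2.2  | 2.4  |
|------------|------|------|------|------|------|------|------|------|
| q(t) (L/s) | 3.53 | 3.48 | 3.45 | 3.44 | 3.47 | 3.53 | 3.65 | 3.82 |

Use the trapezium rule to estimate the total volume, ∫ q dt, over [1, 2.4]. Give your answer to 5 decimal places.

h = 0.2, n = 7.
(h/2)·[y₀ + 2y₁ + 2y₂ + 2y₃ + 2y₄ + 2y₅ + 2y₆ + y₇] = 0.1·(49.39) = 4.93900.

4.93900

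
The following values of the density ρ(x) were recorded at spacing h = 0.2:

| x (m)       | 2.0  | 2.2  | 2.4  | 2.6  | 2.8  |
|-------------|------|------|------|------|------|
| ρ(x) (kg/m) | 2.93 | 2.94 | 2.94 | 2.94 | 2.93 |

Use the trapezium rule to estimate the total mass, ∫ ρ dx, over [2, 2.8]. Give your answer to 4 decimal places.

h = 0.2, n = 4.
(h/2)·[y₀ + 2y₁ + 2y₂ + 2y₃ + y₄] = 0.1·(23.50) = 2.3500.

2.3500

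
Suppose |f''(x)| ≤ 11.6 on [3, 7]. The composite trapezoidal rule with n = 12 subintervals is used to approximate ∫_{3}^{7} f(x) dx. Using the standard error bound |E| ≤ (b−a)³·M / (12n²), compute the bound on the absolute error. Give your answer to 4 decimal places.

|E| ≤ (4)³·11.6 / (12·12²) = 742.4/1728 = 0.4296.

0.4296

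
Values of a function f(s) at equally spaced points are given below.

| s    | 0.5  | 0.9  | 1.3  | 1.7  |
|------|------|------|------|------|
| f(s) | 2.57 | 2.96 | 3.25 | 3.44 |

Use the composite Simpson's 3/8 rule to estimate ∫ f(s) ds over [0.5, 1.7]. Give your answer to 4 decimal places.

3.6960

h = 0.4, n = 3.
(3h/8)·[y₀ + 3y₁ + 3y₂ + y₃] = 0.15·(24.64) = 3.6960.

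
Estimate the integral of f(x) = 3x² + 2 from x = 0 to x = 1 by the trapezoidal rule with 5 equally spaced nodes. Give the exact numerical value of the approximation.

h = (1 − 0)/4 = 0.25.
Nodes x₀,…,x₄ = 0, 0.25, 0.5, 0.75, 1.
f(x) = 3x² + 2: f₀=2, f₁=2.1875, f₂=2.75, f₃=3.6875, f₄=5.
(h/2)·[f₀ + 2f₁ + 2f₂ + 2f₃ + f₄] = 0.125·(24.25) = 3.03125.

3.03125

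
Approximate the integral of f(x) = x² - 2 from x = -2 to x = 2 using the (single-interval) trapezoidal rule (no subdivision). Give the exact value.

T = (b−a)/2 · [f(-2) + f(2)] = 2·[2 + 2] = 8.

8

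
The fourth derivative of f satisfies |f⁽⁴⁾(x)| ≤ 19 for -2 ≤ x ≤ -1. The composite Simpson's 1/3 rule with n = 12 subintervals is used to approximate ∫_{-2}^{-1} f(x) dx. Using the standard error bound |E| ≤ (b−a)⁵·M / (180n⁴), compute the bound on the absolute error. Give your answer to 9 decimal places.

0.000005090

|E| ≤ (1)⁵·19 / (180·12⁴) = 19/3732480 = 0.000005090.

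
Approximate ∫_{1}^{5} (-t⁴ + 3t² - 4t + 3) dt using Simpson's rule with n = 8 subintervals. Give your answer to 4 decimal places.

-536.8333

h = (5 − 1)/8 = 0.5.
Nodes t₀,…,t₈ = 1, 1.5, 2, 2.5, 3, 3.5, 4, 4.5, 5.
f(t) = -t⁴ + 3t² - 4t + 3: f₀=1, f₁=-1.3125, f₂=-9, f₃=-27.3125, f₄=-63, f₅=-124.3125, f₆=-221, f₇=-364.3125, f₈=-567.
(h/3)·[f₀ + 4f₁ + 2f₂ + 4f₃ + 2f₄ + 4f₅ + 2f₆ + 4f₇ + f₈] = 0.166667·(-3221) = -536.8333.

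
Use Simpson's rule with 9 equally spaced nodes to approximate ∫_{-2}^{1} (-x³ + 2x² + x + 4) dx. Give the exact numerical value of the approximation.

h = (1 − (-2))/8 = 0.375.
Nodes x₀,…,x₈ = -2, -1.625, -1.25, -0.875, -0.5, -0.125, 0.25, 0.625, 1.
f(x) = -x³ + 2x² + x + 4: f₀=18, f₁=11.947265625, f₂=7.828125, f₃=5.326171875, f₄=4.125, f₅=3.908203125, f₆=4.359375, f₇=5.162109375, f₈=6.
(h/3)·[f₀ + 4f₁ + 2f₂ + 4f₃ + 2f₄ + 4f₅ + 2f₆ + 4f₇ + f₈] = 0.125·(162) = 20.25.

20.25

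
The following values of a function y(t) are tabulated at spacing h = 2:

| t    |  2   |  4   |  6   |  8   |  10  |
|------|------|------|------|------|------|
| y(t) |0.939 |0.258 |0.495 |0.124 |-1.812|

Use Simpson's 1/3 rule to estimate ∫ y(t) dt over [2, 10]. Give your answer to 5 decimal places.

h = 2, n = 4.
(h/3)·[y₀ + 4y₁ + 2y₂ + 4y₃ + y₄] = 0.666667·(1.645) = 1.09667.

1.09667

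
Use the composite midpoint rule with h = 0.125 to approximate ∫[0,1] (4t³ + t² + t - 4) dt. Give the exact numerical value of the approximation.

h = (1 − 0)/8 = 0.125.
Midpoints m₁,…,m₈ = 0.0625, 0.1875, 0.3125, 0.4375, 0.5625, 0.6875, 0.8125, 0.9375.
f(m₁)=-3.9326171875, f(m₂)=-3.7509765625, f(m₃)=-3.4677734375, f(m₄)=-3.0361328125, f(m₅)=-2.4091796875, f(m₆)=-1.5400390625, f(m₇)=-0.3818359375, f(m₈)=1.1123046875.
h·[f(m₁) + f(m₂) + f(m₃) + f(m₄) + f(m₅) + f(m₆) + f(m₇) + f(m₈)] = 0.125·(-17.40625) = -2.17578125.

-2.17578125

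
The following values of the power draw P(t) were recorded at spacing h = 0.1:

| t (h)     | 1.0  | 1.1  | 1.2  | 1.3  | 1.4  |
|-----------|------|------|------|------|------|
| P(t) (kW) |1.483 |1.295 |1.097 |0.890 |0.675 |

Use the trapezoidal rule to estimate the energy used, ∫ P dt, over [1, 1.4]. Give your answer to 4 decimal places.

h = 0.1, n = 4.
(h/2)·[y₀ + 2y₁ + 2y₂ + 2y₃ + y₄] = 0.05·(8.722) = 0.4361.

0.4361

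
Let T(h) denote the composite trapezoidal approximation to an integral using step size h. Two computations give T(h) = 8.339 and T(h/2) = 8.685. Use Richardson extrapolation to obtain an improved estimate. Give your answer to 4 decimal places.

8.8003

R = (4·T(h/2) − T(h)) / 3 = (4·8.685 − 8.339)/3 = (26.401)/3 = 8.8003.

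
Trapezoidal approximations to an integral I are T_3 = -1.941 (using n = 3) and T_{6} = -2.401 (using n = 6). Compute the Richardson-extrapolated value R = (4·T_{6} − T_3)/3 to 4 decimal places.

-2.5543

R = (4·T_{6} − T_3) / 3 = (4·(-2.401) − (-1.941))/3 = (-7.663)/3 = -2.5543.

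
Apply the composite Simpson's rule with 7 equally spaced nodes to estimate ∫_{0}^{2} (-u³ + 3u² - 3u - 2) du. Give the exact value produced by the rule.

h = (2 − 0)/6 = 0.333333.
Nodes u₀,…,u₆ = 0, 0.333333, 0.666667, 1, 1.333333, 1.666667, 2.
f(u) = -u³ + 3u² - 3u - 2: f₀=-2, f₁=-2.703704, f₂=-2.962963, f₃=-3, f₄=-3.037037, f₅=-3.296296, f₆=-4.
(h/3)·[f₀ + 4f₁ + 2f₂ + 4f₃ + 2f₄ + 4f₅ + f₆] = 0.111111·(-54) = -6.

-6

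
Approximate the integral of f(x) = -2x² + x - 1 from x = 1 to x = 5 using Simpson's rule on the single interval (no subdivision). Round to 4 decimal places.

-74.6667

S = (b−a)/6 · [f(1) + 4f(3) + f(5)] = 0.666667·[(-2) + 4·(-16) + (-46)] = -74.6667.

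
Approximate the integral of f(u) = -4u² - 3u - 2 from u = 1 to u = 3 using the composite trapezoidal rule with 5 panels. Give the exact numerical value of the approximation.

h = (3 − 1)/5 = 0.4.
Nodes u₀,…,u₅ = 1, 1.4, 1.8, 2.2, 2.6, 3.
f(u) = -4u² - 3u - 2: f₀=-9, f₁=-14.04, f₂=-20.36, f₃=-27.96, f₄=-36.84, f₅=-47.
(h/2)·[f₀ + 2f₁ + 2f₂ + 2f₃ + 2f₄ + f₅] = 0.2·(-254.4) = -50.88.

-50.88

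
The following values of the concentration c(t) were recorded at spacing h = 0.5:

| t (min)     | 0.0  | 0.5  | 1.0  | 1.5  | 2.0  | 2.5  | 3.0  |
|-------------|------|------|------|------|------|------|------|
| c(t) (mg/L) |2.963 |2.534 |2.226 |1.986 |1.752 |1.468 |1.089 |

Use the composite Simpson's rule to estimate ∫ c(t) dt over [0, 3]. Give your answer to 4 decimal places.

h = 0.5, n = 6.
(h/3)·[y₀ + 4y₁ + 2y₂ + 4y₃ + 2y₄ + 4y₅ + y₆] = 0.166667·(35.960) = 5.9933.

5.9933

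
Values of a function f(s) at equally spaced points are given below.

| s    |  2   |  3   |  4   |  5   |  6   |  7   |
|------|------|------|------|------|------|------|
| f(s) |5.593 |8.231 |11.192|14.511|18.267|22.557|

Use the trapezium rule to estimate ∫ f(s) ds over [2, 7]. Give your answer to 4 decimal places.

h = 1, n = 5.
(h/2)·[y₀ + 2y₁ + 2y₂ + 2y₃ + 2y₄ + y₅] = 0.5·(132.552) = 66.2760.

66.2760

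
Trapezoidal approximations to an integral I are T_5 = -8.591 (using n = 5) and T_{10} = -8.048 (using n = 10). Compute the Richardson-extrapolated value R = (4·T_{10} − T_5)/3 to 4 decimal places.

R = (4·T_{10} − T_5) / 3 = (4·(-8.048) − (-8.591))/3 = (-23.601)/3 = -7.8670.

-7.8670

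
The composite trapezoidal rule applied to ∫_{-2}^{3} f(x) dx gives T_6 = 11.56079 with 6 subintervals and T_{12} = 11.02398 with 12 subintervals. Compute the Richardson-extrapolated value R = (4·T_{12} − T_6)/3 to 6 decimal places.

R = (4·T_{12} − T_6) / 3 = (4·11.02398 − 11.56079)/3 = (32.53513)/3 = 10.845043.

10.845043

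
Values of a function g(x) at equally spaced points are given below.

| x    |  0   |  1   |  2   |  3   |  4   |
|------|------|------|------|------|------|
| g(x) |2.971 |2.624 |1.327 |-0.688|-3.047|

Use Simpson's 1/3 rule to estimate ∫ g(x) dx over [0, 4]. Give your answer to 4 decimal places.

3.4407

h = 1, n = 4.
(h/3)·[y₀ + 4y₁ + 2y₂ + 4y₃ + y₄] = 0.333333·(10.322) = 3.4407.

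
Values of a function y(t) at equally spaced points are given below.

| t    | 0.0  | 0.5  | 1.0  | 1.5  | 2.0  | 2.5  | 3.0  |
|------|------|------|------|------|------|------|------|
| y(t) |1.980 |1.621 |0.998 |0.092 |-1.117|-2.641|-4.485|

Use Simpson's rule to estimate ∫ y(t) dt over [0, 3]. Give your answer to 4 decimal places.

-1.0758

h = 0.5, n = 6.
(h/3)·[y₀ + 4y₁ + 2y₂ + 4y₃ + 2y₄ + 4y₅ + y₆] = 0.166667·(-6.455) = -1.0758.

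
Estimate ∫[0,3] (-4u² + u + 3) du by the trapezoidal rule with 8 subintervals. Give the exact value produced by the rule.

-22.78125

h = (3 − 0)/8 = 0.375.
Nodes u₀,…,u₈ = 0, 0.375, 0.75, 1.125, 1.5, 1.875, 2.25, 2.625, 3.
f(u) = -4u² + u + 3: f₀=3, f₁=2.8125, f₂=1.5, f₃=-0.9375, f₄=-4.5, f₅=-9.1875, f₆=-15, f₇=-21.9375, f₈=-30.
(h/2)·[f₀ + 2f₁ + 2f₂ + 2f₃ + 2f₄ + 2f₅ + 2f₆ + 2f₇ + f₈] = 0.1875·(-121.5) = -22.78125.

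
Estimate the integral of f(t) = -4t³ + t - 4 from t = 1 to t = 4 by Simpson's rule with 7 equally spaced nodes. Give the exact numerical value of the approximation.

h = (4 − 1)/6 = 0.5.
Nodes t₀,…,t₆ = 1, 1.5, 2, 2.5, 3, 3.5, 4.
f(t) = -4t³ + t - 4: f₀=-7, f₁=-16, f₂=-34, f₃=-64, f₄=-109, f₅=-172, f₆=-256.
(h/3)·[f₀ + 4f₁ + 2f₂ + 4f₃ + 2f₄ + 4f₅ + f₆] = 0.166667·(-1557) = -259.5.

-259.5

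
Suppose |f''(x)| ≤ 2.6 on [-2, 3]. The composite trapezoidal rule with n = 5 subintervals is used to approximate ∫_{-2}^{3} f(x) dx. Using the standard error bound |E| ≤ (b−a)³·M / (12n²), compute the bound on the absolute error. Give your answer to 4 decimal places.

1.0833

|E| ≤ (5)³·2.6 / (12·5²) = 325/300 = 1.0833.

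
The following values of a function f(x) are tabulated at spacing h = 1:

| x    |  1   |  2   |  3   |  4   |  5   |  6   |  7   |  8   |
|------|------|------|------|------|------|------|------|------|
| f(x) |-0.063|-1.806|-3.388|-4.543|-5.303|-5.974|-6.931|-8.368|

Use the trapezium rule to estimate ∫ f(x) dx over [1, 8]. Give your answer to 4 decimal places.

h = 1, n = 7.
(h/2)·[y₀ + 2y₁ + 2y₂ + 2y₃ + 2y₄ + 2y₅ + 2y₆ + y₇] = 0.5·(-64.321) = -32.1605.

-32.1605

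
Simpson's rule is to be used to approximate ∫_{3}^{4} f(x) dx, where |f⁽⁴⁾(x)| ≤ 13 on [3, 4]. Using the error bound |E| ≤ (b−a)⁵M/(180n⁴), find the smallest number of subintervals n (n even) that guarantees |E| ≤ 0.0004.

Need 13/(180n⁴) ≤ 0.0004.
n⁴ ≥ 13/(180·0.0004) = 180.556 ⇒ n ≥ 3.6657, so the smallest even n is 4. (n must be even for Simpson's rule.)

4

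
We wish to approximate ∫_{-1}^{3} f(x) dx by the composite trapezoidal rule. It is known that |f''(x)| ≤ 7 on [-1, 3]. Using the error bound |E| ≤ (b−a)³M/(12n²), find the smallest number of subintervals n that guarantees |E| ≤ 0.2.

14

Need 448/(12n²) ≤ 0.2.
n² ≥ 448/(12·0.2) = 186.667 ⇒ n ≥ 13.6626, so the smallest n is 14.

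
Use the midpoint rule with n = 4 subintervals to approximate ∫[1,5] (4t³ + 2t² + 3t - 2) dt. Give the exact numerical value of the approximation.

722

h = (5 − 1)/4 = 1.
Midpoints m₁,…,m₄ = 1.5, 2.5, 3.5, 4.5.
f(m₁)=20.5, f(m₂)=80.5, f(m₃)=204.5, f(m₄)=416.5.
h·[f(m₁) + f(m₂) + f(m₃) + f(m₄)] = 1·(722) = 722.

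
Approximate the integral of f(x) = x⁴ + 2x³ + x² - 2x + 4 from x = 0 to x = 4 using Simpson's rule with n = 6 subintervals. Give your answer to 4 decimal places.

354.2387

h = (4 − 0)/6 = 0.666667.
Nodes x₀,…,x₆ = 0, 0.666667, 1.333333, 2, 2.666667, 3.333333, 4.
f(x) = x⁴ + 2x³ + x² - 2x + 4: f₀=4, f₁=3.901235, f₂=11.012346, f₃=36, f₄=94.271605, f₅=205.975309, f₆=396.
(h/3)·[f₀ + 4f₁ + 2f₂ + 4f₃ + 2f₄ + 4f₅ + f₆] = 0.222222·(1594.074074) = 354.2387.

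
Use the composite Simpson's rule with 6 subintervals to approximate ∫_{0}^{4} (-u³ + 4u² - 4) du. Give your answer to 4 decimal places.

5.3333

h = (4 − 0)/6 = 0.666667.
Nodes u₀,…,u₆ = 0, 0.666667, 1.333333, 2, 2.666667, 3.333333, 4.
f(u) = -u³ + 4u² - 4: f₀=-4, f₁=-2.518519, f₂=0.740741, f₃=4, f₄=5.481481, f₅=3.407407, f₆=-4.
(h/3)·[f₀ + 4f₁ + 2f₂ + 4f₃ + 2f₄ + 4f₅ + f₆] = 0.222222·(24) = 5.3333.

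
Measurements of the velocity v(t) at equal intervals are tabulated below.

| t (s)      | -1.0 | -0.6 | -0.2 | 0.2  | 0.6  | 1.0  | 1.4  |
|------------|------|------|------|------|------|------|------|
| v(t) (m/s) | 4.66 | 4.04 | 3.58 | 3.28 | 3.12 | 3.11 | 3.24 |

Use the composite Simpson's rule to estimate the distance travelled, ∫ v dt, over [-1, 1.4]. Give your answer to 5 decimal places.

8.40267

h = 0.4, n = 6.
(h/3)·[y₀ + 4y₁ + 2y₂ + 4y₃ + 2y₄ + 4y₅ + y₆] = 0.133333·(63.02) = 8.40267.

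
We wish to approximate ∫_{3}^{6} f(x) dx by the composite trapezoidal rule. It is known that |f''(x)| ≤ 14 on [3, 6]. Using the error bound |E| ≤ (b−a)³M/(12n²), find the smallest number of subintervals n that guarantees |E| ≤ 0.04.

29

Need 378/(12n²) ≤ 0.04.
n² ≥ 378/(12·0.04) = 787.5 ⇒ n ≥ 28.0624, so the smallest n is 29.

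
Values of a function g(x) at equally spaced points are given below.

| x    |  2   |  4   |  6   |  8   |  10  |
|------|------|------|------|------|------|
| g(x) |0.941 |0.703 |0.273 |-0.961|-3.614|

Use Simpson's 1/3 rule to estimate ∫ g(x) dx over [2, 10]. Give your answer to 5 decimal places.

-2.10600

h = 2, n = 4.
(h/3)·[y₀ + 4y₁ + 2y₂ + 4y₃ + y₄] = 0.666667·(-3.159) = -2.10600.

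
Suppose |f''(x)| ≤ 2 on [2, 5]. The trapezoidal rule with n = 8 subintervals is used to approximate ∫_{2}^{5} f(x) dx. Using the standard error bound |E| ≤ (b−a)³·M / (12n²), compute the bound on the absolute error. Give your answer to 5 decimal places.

0.07031

|E| ≤ (3)³·2 / (12·8²) = 54/768 = 0.07031.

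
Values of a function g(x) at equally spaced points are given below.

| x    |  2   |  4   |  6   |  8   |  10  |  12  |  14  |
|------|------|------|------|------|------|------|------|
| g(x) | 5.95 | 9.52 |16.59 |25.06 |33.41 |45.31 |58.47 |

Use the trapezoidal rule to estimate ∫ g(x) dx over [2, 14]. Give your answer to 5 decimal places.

h = 2, n = 6.
(h/2)·[y₀ + 2y₁ + 2y₂ + 2y₃ + 2y₄ + 2y₅ + y₆] = 1·(324.20) = 324.20000.

324.20000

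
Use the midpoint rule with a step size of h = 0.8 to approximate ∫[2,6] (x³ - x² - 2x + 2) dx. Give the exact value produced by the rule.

h = (6 − 2)/5 = 0.8.
Midpoints m₁,…,m₅ = 2.4, 3.2, 4, 4.8, 5.6.
f(m₁)=5.264, f(m₂)=18.128, f(m₃)=42, f(m₄)=79.952, f(m₅)=135.056.
h·[f(m₁) + f(m₂) + f(m₃) + f(m₄) + f(m₅)] = 0.8·(280.4) = 224.32.

224.32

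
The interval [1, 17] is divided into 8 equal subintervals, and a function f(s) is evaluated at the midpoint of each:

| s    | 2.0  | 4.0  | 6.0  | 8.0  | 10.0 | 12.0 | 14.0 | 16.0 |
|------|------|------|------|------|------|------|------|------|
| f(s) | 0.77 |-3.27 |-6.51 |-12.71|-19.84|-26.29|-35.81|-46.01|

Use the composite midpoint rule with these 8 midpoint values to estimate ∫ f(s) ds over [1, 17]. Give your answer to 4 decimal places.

h = 2, n = 8.
h·[y(m₁) + y(m₂) + y(m₃) + y(m₄) + y(m₅) + y(m₆) + y(m₇) + y(m₈)] = 2·(-149.67) = -299.3400.

-299.3400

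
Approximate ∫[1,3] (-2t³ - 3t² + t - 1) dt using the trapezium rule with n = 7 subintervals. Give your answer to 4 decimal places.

h = (3 − 1)/7 = 0.285714.
Nodes t₀,…,t₇ = 1, 1.285714, 1.571429, 1.857143, 2.142857, 2.428571, 2.714286, 3.
f(t) = -2t³ - 3t² + t - 1: f₀=-5, f₁=-8.924198, f₂=-14.597668, f₃=-22.300292, f₄=-32.311953, f₅=-44.912536, f₆=-60.381924, f₇=-79.
(h/2)·[f₀ + 2f₁ + 2f₂ + 2f₃ + 2f₄ + 2f₅ + 2f₆ + f₇] = 0.142857·(-450.857143) = -64.4082.

-64.4082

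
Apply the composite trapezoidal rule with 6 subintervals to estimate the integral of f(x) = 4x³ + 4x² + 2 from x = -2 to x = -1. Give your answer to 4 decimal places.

-3.7315

h = (-1 − (-2))/6 = 0.166667.
Nodes x₀,…,x₆ = -2, -1.833333, -1.666667, -1.5, -1.333333, -1.166667, -1.
f(x) = 4x³ + 4x² + 2: f₀=-14, f₁=-9.203704, f₂=-5.407407, f₃=-2.5, f₄=-0.370370, f₅=1.092593, f₆=2.
(h/2)·[f₀ + 2f₁ + 2f₂ + 2f₃ + 2f₄ + 2f₅ + f₆] = 0.083333·(-44.777778) = -3.7315.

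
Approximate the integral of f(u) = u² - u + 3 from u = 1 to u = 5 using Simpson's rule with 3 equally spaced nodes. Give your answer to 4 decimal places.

h = (5 − 1)/2 = 2.
Nodes u₀,…,u₂ = 1, 3, 5.
f(u) = u² - u + 3: f₀=3, f₁=9, f₂=23.
(h/3)·[f₀ + 4f₁ + f₂] = 0.666667·(62) = 41.3333.

41.3333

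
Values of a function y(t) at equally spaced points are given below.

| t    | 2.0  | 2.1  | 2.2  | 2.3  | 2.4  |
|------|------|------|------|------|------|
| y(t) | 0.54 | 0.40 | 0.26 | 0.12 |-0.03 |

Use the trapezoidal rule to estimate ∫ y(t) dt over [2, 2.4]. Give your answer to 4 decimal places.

0.1035

h = 0.1, n = 4.
(h/2)·[y₀ + 2y₁ + 2y₂ + 2y₃ + y₄] = 0.05·(2.07) = 0.1035.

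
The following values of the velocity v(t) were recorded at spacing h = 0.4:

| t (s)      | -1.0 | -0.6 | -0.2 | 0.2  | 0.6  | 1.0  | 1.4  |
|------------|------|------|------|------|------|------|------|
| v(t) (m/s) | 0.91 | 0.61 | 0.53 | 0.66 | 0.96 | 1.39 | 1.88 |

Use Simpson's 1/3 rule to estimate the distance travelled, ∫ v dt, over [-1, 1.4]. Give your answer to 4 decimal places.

2.1880

h = 0.4, n = 6.
(h/3)·[y₀ + 4y₁ + 2y₂ + 4y₃ + 2y₄ + 4y₅ + y₆] = 0.133333·(16.41) = 2.1880.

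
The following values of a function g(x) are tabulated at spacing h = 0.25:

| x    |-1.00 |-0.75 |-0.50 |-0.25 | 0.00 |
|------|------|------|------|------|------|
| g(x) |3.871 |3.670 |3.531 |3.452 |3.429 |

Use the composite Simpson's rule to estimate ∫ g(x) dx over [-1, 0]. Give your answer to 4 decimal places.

h = 0.25, n = 4.
(h/3)·[y₀ + 4y₁ + 2y₂ + 4y₃ + y₄] = 0.083333·(42.850) = 3.5708.

3.5708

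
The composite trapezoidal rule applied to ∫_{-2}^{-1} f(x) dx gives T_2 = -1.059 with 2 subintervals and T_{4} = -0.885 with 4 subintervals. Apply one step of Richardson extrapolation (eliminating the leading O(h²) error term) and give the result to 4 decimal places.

R = (4·T_{4} − T_2) / 3 = (4·(-0.885) − (-1.059))/3 = (-2.481)/3 = -0.8270.

-0.8270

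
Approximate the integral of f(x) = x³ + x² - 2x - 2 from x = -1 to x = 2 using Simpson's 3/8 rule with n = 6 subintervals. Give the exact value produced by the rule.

h = (2 − (-1))/6 = 0.5.
Nodes x₀,…,x₆ = -1, -0.5, 0, 0.5, 1, 1.5, 2.
f(x) = x³ + x² - 2x - 2: f₀=0, f₁=-0.875, f₂=-2, f₃=-2.625, f₄=-2, f₅=0.625, f₆=6.
(3h/8)·[f₀ + 3f₁ + 3f₂ + 2f₃ + 3f₄ + 3f₅ + f₆] = 0.1875·(-12) = -2.25.

-2.25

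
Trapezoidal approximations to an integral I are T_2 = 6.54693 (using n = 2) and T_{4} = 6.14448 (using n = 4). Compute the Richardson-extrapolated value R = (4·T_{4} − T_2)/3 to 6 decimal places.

R = (4·T_{4} − T_2) / 3 = (4·6.14448 − 6.54693)/3 = (18.03099)/3 = 6.010330.

6.010330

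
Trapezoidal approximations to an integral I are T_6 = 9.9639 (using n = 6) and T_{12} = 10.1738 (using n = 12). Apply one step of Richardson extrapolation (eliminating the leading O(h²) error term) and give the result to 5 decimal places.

R = (4·T_{12} − T_6) / 3 = (4·10.1738 − 9.9639)/3 = (30.7313)/3 = 10.24377.

10.24377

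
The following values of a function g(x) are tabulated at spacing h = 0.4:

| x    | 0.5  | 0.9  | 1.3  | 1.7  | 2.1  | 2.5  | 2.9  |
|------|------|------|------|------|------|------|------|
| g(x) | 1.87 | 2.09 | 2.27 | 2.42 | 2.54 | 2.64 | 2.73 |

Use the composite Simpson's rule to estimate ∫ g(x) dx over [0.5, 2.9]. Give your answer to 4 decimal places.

5.7093

h = 0.4, n = 6.
(h/3)·[y₀ + 4y₁ + 2y₂ + 4y₃ + 2y₄ + 4y₅ + y₆] = 0.133333·(42.82) = 5.7093.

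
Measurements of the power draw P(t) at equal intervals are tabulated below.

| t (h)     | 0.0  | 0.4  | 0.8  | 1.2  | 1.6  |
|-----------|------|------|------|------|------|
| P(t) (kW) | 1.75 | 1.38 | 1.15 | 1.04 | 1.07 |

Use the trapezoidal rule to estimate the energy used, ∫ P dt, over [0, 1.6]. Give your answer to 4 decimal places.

h = 0.4, n = 4.
(h/2)·[y₀ + 2y₁ + 2y₂ + 2y₃ + y₄] = 0.2·(9.96) = 1.9920.

1.9920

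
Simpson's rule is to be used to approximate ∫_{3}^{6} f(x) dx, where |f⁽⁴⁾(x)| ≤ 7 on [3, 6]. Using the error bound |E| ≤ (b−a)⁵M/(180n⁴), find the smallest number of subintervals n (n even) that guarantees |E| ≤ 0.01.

6

Need 1701/(180n⁴) ≤ 0.01.
n⁴ ≥ 1701/(180·0.01) = 945 ⇒ n ≥ 5.5444, so the smallest even n is 6. (n must be even for Simpson's rule.)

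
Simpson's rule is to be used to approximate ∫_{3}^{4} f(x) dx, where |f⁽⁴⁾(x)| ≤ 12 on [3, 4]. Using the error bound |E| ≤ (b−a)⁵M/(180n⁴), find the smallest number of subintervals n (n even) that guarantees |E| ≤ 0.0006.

Need 12/(180n⁴) ≤ 0.0006.
n⁴ ≥ 12/(180·0.0006) = 111.111 ⇒ n ≥ 3.2467, so the smallest even n is 4. (n must be even for Simpson's rule.)

4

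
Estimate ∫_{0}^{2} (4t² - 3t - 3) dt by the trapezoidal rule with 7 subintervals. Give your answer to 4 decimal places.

-1.2245

h = (2 − 0)/7 = 0.285714.
Nodes t₀,…,t₇ = 0, 0.285714, 0.571429, 0.857143, 1.142857, 1.428571, 1.714286, 2.
f(t) = 4t² - 3t - 3: f₀=-3, f₁=-3.530612, f₂=-3.408163, f₃=-2.632653, f₄=-1.204082, f₅=0.877551, f₆=3.612245, f₇=7.
(h/2)·[f₀ + 2f₁ + 2f₂ + 2f₃ + 2f₄ + 2f₅ + 2f₆ + f₇] = 0.142857·(-8.571429) = -1.2245.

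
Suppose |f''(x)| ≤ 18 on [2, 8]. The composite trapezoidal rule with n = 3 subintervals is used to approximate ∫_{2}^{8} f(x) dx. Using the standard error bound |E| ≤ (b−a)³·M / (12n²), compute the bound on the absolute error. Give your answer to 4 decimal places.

|E| ≤ (6)³·18 / (12·3²) = 3888/108 = 36.0000.

36.0000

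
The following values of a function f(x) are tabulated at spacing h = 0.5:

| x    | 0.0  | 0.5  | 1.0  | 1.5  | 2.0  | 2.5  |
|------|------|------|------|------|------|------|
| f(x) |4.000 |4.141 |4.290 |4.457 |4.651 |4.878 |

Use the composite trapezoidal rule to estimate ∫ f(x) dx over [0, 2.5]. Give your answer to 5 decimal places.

h = 0.5, n = 5.
(h/2)·[y₀ + 2y₁ + 2y₂ + 2y₃ + 2y₄ + y₅] = 0.25·(43.956) = 10.98900.

10.98900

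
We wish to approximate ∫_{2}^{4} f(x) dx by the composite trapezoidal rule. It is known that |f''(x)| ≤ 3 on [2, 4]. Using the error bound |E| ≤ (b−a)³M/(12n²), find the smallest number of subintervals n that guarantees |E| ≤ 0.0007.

54

Need 24/(12n²) ≤ 0.0007.
n² ≥ 24/(12·0.0007) = 2857.14 ⇒ n ≥ 53.4522, so the smallest n is 54.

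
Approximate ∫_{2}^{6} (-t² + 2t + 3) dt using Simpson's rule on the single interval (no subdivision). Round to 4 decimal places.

S = (b−a)/6 · [f(2) + 4f(4) + f(6)] = 0.666667·[3 + 4·(-5) + (-21)] = -25.3333.

-25.3333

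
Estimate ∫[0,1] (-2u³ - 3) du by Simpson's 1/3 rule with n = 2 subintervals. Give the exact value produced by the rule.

h = (1 − 0)/2 = 0.5.
Nodes u₀,…,u₂ = 0, 0.5, 1.
f(u) = -2u³ - 3: f₀=-3, f₁=-3.25, f₂=-5.
(h/3)·[f₀ + 4f₁ + f₂] = 0.166667·(-21) = -3.5.

-3.5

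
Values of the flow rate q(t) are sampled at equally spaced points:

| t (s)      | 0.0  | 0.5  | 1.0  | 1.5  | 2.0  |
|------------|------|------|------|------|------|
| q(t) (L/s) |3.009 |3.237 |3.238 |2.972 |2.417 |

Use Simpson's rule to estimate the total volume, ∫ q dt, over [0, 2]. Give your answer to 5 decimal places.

6.12300

h = 0.5, n = 4.
(h/3)·[y₀ + 4y₁ + 2y₂ + 4y₃ + y₄] = 0.166667·(36.738) = 6.12300.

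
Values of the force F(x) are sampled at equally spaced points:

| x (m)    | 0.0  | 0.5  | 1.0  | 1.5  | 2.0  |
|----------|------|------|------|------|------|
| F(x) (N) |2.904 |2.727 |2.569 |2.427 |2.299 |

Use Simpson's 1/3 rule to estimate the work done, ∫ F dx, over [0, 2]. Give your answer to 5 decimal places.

5.15950

h = 0.5, n = 4.
(h/3)·[y₀ + 4y₁ + 2y₂ + 4y₃ + y₄] = 0.166667·(30.957) = 5.15950.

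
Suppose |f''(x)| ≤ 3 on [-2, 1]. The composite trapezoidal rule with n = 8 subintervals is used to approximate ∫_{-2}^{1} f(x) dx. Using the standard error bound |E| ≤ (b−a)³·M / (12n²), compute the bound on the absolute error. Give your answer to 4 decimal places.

0.1055

|E| ≤ (3)³·3 / (12·8²) = 81/768 = 0.1055.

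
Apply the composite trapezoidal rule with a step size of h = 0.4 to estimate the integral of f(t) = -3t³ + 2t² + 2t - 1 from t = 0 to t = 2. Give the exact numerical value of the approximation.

h = (2 − 0)/5 = 0.4.
Nodes t₀,…,t₅ = 0, 0.4, 0.8, 1.2, 1.6, 2.
f(t) = -3t³ + 2t² + 2t - 1: f₀=-1, f₁=-0.072, f₂=0.344, f₃=-0.904, f₄=-4.968, f₅=-13.
(h/2)·[f₀ + 2f₁ + 2f₂ + 2f₃ + 2f₄ + f₅] = 0.2·(-25.2) = -5.04.

-5.04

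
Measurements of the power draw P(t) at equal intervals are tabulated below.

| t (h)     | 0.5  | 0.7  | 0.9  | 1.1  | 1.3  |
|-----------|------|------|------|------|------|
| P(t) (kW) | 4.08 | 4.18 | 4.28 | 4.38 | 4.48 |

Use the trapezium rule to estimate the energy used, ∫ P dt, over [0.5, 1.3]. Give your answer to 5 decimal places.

h = 0.2, n = 4.
(h/2)·[y₀ + 2y₁ + 2y₂ + 2y₃ + y₄] = 0.1·(34.24) = 3.42400.

3.42400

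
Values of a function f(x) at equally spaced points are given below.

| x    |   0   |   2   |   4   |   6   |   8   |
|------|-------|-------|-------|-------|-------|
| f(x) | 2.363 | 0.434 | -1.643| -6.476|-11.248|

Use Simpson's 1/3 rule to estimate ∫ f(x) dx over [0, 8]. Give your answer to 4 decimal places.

-24.2260

h = 2, n = 4.
(h/3)·[y₀ + 4y₁ + 2y₂ + 4y₃ + y₄] = 0.666667·(-36.339) = -24.2260.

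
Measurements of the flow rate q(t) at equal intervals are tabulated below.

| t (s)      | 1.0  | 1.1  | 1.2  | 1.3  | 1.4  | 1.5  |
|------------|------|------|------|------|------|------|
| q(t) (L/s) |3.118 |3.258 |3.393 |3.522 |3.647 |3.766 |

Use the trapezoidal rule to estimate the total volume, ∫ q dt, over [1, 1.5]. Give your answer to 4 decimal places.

1.7262

h = 0.1, n = 5.
(h/2)·[y₀ + 2y₁ + 2y₂ + 2y₃ + 2y₄ + y₅] = 0.05·(34.524) = 1.7262.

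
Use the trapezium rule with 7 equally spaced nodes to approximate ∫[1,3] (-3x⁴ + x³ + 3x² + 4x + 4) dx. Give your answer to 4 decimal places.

h = (3 − 1)/6 = 0.333333.
Nodes x₀,…,x₆ = 1, 1.333333, 1.666667, 2, 2.333333, 2.666667, 3.
f(x) = -3x⁴ + x³ + 3x² + 4x + 4: f₀=9, f₁=7.555556, f₂=0.481481, f₃=-16, f₄=-46.555556, f₅=-96.740741, f₆=-173.
(h/2)·[f₀ + 2f₁ + 2f₂ + 2f₃ + 2f₄ + 2f₅ + f₆] = 0.166667·(-466.518519) = -77.7531.

-77.7531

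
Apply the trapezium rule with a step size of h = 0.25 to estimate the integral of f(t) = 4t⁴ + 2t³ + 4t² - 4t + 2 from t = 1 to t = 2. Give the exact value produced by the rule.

38.3515625

h = (2 − 1)/4 = 0.25.
Nodes t₀,…,t₄ = 1, 1.25, 1.5, 1.75, 2.
f(t) = 4t⁴ + 2t³ + 4t² - 4t + 2: f₀=8, f₁=16.921875, f₂=32, f₃=55.484375, f₄=90.
(h/2)·[f₀ + 2f₁ + 2f₂ + 2f₃ + f₄] = 0.125·(306.8125) = 38.3515625.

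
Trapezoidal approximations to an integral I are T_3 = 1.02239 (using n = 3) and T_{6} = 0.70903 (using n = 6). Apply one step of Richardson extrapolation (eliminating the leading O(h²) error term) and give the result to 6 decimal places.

0.604577

R = (4·T_{6} − T_3) / 3 = (4·0.70903 − 1.02239)/3 = (1.81373)/3 = 0.604577.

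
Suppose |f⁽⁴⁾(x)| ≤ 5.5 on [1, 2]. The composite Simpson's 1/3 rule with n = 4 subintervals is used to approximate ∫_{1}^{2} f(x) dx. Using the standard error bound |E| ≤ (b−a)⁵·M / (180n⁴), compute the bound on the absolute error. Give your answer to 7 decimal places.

0.0001194

|E| ≤ (1)⁵·5.5 / (180·4⁴) = 5.5/46080 = 0.0001194.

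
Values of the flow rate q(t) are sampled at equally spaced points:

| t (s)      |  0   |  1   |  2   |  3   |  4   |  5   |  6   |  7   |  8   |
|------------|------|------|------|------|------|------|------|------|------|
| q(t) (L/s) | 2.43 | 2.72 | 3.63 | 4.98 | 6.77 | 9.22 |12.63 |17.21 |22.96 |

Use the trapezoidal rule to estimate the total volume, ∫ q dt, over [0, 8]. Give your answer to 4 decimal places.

69.8550

h = 1, n = 8.
(h/2)·[y₀ + 2y₁ + 2y₂ + 2y₃ + 2y₄ + 2y₅ + 2y₆ + 2y₇ + y₈] = 0.5·(139.71) = 69.8550.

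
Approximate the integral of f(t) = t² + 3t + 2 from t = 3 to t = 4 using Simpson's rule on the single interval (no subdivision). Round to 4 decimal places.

24.8333

S = (b−a)/6 · [f(3) + 4f(3.5) + f(4)] = 0.166667·[20 + 4·24.75 + 30] = 24.8333.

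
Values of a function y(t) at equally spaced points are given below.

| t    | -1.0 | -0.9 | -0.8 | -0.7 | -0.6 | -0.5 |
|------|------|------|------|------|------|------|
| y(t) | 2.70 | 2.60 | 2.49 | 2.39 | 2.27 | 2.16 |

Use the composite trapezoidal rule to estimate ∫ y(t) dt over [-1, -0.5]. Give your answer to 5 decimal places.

1.21800

h = 0.1, n = 5.
(h/2)·[y₀ + 2y₁ + 2y₂ + 2y₃ + 2y₄ + y₅] = 0.05·(24.36) = 1.21800.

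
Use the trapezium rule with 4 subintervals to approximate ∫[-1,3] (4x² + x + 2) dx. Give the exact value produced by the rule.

h = (3 − (-1))/4 = 1.
Nodes x₀,…,x₄ = -1, 0, 1, 2, 3.
f(x) = 4x² + x + 2: f₀=5, f₁=2, f₂=7, f₃=20, f₄=41.
(h/2)·[f₀ + 2f₁ + 2f₂ + 2f₃ + f₄] = 0.5·(104) = 52.

52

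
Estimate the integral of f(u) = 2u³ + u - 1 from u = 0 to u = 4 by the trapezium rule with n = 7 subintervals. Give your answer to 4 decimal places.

h = (4 − 0)/7 = 0.571429.
Nodes u₀,…,u₇ = 0, 0.571429, 1.142857, 1.714286, 2.285714, 2.857143, 3.428571, 4.
f(u) = 2u³ + u - 1: f₀=-1, f₁=-0.055394, f₂=3.128280, f₃=10.790087, f₄=25.169096, f₅=48.504373, f₆=83.034985, f₇=131.
(h/2)·[f₀ + 2f₁ + 2f₂ + 2f₃ + 2f₄ + 2f₅ + 2f₆ + f₇] = 0.285714·(471.142857) = 134.6122.

134.6122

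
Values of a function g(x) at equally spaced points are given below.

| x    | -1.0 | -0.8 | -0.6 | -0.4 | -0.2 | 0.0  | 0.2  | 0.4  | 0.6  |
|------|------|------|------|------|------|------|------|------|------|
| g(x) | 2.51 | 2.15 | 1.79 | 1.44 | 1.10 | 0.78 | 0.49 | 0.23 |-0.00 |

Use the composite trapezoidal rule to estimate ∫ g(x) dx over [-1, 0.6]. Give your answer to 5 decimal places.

1.84700

h = 0.2, n = 8.
(h/2)·[y₀ + 2y₁ + 2y₂ + 2y₃ + 2y₄ + 2y₅ + 2y₆ + 2y₇ + y₈] = 0.1·(18.47) = 1.84700.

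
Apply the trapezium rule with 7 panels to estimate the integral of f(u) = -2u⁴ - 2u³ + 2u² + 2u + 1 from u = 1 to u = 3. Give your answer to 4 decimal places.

h = (3 − 1)/7 = 0.285714.
Nodes u₀,…,u₇ = 1, 1.285714, 1.571429, 1.857143, 2.142857, 2.428571, 2.714286, 3.
f(u) = -2u⁴ - 2u³ + 2u² + 2u + 1: f₀=1, f₁=-2.838401, f₂=-10.875052, f₃=-24.989171, f₄=-47.379842, f₅=-80.566014, f₆=-127.386506, f₇=-191.
(h/2)·[f₀ + 2f₁ + 2f₂ + 2f₃ + 2f₄ + 2f₅ + 2f₆ + f₇] = 0.142857·(-778.069971) = -111.1529.

-111.1529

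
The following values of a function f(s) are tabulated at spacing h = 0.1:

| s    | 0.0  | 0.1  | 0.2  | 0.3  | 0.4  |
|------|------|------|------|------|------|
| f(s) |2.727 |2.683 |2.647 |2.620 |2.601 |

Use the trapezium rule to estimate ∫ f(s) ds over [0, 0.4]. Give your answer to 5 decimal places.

1.06140

h = 0.1, n = 4.
(h/2)·[y₀ + 2y₁ + 2y₂ + 2y₃ + y₄] = 0.05·(21.228) = 1.06140.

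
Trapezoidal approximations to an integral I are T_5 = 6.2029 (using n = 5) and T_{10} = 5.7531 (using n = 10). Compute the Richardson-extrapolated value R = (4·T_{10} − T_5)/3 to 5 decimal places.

5.60317

R = (4·T_{10} − T_5) / 3 = (4·5.7531 − 6.2029)/3 = (16.8095)/3 = 5.60317.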